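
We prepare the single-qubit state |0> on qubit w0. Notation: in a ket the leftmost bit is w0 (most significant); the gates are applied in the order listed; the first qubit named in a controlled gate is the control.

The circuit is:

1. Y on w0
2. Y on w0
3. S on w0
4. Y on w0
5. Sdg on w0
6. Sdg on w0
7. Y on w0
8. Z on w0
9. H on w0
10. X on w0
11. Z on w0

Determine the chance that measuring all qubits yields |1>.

Outcome |1> occurs with probability 1/2.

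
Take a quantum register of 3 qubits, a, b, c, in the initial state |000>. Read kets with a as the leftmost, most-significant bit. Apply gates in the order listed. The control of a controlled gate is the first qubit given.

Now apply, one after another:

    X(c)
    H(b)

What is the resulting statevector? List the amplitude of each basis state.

The resulting statevector has amplitude sqrt(2)/2 on |001>, sqrt(2)/2 on |011>, and 0 on every other basis state.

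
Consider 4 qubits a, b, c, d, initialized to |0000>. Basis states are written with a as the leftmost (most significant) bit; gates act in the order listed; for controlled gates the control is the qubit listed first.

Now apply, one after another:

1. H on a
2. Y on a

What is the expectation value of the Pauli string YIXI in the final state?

In the final state, YIXI has expectation 0.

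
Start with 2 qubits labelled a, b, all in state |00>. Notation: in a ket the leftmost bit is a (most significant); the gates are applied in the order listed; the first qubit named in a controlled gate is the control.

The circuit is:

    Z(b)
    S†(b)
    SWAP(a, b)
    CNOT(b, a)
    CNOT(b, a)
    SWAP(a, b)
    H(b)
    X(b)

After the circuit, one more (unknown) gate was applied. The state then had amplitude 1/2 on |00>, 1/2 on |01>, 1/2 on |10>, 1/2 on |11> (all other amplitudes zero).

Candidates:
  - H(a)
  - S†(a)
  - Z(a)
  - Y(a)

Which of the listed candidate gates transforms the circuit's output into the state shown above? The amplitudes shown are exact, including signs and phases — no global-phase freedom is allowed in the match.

It was H(a) that produced the state shown.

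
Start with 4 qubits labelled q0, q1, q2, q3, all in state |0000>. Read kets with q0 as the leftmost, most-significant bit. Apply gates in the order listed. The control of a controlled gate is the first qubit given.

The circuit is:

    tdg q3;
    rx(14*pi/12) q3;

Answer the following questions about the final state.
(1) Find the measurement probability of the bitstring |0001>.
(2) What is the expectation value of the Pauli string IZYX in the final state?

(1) Outcome |0001> occurs with probability sqrt(3)/4 + 1/2.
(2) The observable IZYX averages to 0.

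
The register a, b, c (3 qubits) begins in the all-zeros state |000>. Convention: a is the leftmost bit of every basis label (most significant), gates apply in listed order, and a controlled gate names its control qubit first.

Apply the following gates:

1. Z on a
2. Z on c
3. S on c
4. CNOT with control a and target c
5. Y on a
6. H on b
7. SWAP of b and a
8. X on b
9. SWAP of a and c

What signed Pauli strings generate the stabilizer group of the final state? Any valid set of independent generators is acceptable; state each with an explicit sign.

One valid set of independent stabilizer generators is +IIX, +ZII, +IZI (any independent generating set of the same group is equally correct).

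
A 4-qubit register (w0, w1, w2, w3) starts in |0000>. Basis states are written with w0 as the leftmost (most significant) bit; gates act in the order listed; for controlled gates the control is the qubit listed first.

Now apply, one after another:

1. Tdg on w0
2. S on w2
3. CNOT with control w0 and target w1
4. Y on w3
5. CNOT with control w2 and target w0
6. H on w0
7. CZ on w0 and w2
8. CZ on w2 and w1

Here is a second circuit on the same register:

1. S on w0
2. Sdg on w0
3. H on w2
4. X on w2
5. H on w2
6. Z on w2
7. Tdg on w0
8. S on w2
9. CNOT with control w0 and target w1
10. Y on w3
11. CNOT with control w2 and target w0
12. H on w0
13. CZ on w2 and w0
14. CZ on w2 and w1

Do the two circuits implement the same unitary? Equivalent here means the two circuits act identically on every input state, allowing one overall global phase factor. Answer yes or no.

Yes, they are equivalent — the unitaries differ by at most a global phase.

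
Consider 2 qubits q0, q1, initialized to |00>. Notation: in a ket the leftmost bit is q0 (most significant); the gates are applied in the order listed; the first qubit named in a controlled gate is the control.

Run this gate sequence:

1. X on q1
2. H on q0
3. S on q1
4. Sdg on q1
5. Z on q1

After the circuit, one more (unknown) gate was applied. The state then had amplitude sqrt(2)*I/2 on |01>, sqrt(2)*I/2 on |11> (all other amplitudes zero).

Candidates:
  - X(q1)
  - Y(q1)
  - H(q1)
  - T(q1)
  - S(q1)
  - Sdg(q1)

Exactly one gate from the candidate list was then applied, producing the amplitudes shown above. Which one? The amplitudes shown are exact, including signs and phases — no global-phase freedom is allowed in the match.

It was Sdg(q1) that produced the state shown. Key observation: the block from step 3 through step 4 cancels to the identity and can be dropped.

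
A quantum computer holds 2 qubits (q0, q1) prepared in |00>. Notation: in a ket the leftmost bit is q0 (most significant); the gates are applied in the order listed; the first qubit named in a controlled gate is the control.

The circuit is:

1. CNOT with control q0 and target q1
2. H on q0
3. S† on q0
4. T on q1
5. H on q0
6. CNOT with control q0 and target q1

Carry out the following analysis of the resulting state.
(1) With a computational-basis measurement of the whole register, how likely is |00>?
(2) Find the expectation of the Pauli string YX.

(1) The probability of measuring |00> is 1/2.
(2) The observable YX averages to 1.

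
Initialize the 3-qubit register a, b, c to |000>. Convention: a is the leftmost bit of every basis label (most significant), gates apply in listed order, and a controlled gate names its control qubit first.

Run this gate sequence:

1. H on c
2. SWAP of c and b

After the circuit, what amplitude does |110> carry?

The amplitude on |110> is 0.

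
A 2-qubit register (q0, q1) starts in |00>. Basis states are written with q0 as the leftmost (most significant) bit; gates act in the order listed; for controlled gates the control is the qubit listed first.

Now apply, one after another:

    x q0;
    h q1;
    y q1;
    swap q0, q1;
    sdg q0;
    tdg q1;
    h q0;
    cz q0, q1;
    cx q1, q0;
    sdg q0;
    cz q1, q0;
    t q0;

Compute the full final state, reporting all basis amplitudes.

The final amplitudes are 0 on |00>, sqrt(2)/2 on |01>, 0 on |10>, 1/2 + I/2 on |11>.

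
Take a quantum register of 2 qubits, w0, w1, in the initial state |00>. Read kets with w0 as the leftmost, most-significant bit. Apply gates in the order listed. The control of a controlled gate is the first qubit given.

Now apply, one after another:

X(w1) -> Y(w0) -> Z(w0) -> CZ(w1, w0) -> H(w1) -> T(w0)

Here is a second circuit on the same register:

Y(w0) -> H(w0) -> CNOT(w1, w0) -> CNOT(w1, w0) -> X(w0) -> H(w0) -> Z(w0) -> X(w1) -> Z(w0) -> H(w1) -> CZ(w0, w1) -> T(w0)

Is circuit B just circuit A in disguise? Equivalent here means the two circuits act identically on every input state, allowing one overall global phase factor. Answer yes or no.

No, they are not equivalent — no single phase factor reconciles the two unitaries.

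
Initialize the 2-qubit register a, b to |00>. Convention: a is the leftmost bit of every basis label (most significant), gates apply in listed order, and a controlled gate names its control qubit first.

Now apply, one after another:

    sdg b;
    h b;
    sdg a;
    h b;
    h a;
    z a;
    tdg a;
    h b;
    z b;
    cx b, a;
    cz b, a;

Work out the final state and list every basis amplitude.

The resulting statevector has amplitude 1/2 on |00>, -exp(3*I*pi/4)/2 on |01>, exp(3*I*pi/4)/2 on |10>, 1/2 on |11>.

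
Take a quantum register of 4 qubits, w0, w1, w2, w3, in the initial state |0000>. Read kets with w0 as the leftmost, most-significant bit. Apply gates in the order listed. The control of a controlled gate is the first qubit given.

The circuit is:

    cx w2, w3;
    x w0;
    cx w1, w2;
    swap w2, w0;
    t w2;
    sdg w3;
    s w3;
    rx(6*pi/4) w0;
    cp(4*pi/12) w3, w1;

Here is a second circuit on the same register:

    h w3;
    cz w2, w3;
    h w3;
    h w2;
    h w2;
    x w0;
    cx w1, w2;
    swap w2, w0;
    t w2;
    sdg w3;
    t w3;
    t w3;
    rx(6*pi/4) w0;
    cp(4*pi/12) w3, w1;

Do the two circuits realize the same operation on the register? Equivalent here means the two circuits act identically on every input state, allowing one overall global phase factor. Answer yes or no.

Yes, they are equivalent — the unitaries differ by at most a global phase.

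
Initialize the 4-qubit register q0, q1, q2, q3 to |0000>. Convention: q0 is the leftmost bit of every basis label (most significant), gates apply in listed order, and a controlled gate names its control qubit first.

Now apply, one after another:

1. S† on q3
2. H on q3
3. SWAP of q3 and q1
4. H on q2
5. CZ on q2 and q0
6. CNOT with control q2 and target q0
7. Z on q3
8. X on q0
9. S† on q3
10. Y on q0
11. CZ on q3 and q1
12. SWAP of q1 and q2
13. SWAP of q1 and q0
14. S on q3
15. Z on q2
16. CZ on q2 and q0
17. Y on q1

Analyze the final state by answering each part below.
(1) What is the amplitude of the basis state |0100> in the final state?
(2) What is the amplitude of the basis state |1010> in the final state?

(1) |0100> carries amplitude 1/2 in the final state.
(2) The final state's coefficient on |1010> equals 1/2.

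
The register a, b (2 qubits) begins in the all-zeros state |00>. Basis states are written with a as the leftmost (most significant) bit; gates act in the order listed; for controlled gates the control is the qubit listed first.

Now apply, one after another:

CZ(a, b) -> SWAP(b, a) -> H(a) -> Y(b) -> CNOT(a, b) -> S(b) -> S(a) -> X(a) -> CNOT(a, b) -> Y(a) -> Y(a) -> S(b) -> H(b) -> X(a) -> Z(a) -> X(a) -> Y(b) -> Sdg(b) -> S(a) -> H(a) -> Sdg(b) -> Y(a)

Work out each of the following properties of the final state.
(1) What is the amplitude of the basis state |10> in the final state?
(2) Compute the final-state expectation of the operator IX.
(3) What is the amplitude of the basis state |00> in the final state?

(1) |10> carries amplitude sqrt(2)*(1 - I)/4 in the final state.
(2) The observable IX averages to 1.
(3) |00> carries amplitude sqrt(2)*(-1 - I)/4 in the final state.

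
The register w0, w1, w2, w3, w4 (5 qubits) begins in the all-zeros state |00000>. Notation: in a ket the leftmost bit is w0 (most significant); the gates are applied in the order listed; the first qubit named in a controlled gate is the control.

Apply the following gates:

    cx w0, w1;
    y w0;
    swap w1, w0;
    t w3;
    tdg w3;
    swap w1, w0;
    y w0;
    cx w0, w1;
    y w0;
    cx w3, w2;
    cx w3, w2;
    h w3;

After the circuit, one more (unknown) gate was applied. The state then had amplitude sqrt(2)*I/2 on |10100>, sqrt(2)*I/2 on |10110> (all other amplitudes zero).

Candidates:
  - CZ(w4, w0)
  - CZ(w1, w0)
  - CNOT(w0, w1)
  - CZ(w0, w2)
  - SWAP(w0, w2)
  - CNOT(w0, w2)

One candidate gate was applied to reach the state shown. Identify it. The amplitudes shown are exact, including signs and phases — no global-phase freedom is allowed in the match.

The applied gate was CNOT(w0, w2). Key observation: steps 1-8 multiply out to the identity, so the circuit reduces to the remaining gates.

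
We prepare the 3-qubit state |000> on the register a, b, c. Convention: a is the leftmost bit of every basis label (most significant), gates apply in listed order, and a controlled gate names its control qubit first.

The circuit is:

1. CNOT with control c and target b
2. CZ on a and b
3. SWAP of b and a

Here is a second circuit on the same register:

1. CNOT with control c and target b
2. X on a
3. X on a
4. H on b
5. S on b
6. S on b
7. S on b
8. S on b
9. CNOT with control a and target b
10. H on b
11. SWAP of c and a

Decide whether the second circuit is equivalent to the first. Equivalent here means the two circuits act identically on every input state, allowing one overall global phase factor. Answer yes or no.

No — the two circuits implement different unitaries, even allowing a global phase.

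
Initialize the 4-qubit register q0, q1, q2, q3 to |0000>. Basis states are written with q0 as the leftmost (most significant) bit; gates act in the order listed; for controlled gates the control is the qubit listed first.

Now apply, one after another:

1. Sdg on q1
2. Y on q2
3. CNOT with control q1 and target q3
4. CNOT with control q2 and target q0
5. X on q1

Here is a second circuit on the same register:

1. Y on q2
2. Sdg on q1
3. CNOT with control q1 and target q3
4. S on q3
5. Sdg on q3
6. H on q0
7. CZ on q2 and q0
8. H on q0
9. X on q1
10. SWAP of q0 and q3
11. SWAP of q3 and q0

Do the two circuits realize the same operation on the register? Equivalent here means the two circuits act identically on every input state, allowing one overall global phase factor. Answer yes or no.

Yes, they are equivalent — the unitaries differ by at most a global phase.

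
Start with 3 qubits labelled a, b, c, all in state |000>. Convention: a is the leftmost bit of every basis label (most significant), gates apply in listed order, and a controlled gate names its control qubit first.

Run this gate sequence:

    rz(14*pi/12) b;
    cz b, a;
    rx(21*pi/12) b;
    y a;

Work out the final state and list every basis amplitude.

The final amplitudes are sqrt(sqrt(2) + 2)*exp(11*I*pi/12)/2 on |100>, -sqrt(2 - sqrt(2))*exp(5*I*pi/12)/2 on |110>, and 0 on every other basis state.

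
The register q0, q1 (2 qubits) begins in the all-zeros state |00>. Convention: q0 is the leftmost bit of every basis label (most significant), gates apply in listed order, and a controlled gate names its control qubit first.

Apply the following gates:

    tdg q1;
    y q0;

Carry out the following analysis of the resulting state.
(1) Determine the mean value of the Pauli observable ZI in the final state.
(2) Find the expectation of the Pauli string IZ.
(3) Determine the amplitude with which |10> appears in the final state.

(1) In the final state, ZI has expectation -1.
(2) In the final state, IZ has expectation 1.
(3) |10> carries amplitude I in the final state.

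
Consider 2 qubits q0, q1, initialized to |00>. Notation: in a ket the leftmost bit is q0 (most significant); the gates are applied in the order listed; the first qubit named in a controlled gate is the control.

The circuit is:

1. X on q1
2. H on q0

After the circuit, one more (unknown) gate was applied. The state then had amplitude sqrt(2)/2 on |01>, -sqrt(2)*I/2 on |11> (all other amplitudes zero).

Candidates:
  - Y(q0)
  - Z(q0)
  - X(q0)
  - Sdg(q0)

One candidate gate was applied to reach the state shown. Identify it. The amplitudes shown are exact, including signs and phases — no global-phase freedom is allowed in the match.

It was Sdg(q0) that produced the state shown.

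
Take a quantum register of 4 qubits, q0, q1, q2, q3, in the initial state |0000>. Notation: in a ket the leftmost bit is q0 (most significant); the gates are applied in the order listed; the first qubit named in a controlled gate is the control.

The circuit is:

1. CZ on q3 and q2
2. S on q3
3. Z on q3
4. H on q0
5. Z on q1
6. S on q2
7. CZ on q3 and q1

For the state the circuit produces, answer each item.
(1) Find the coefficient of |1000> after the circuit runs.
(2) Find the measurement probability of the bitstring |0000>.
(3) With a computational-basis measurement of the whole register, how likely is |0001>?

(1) The final state's coefficient on |1000> equals sqrt(2)/2.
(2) Outcome |0000> occurs with probability 1/2.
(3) A full measurement returns |0001> with probability 0.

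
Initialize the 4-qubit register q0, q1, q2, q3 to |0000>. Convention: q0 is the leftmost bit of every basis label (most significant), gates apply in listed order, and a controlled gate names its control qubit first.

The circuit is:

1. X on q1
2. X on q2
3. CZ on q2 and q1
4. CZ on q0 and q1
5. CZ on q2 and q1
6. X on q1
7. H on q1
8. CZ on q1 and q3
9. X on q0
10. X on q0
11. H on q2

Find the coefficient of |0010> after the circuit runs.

The final state's coefficient on |0010> equals -1/2.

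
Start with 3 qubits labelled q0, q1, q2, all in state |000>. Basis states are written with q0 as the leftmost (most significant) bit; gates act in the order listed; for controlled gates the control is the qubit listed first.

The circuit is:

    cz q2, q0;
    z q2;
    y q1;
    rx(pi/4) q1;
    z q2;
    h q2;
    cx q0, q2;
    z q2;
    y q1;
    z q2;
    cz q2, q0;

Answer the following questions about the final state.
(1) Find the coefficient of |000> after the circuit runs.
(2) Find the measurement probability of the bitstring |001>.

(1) |000> carries amplitude sqrt(2*sqrt(2) + 4)/4 in the final state.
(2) A full measurement returns |001> with probability sqrt(2)/8 + 1/4.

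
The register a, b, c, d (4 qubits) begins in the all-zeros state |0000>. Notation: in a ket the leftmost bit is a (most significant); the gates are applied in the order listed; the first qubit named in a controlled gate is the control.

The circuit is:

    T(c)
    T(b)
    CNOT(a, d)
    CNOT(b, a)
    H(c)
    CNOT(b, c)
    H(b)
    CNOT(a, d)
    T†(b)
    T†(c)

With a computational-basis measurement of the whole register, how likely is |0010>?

The probability of measuring |0010> is 1/4.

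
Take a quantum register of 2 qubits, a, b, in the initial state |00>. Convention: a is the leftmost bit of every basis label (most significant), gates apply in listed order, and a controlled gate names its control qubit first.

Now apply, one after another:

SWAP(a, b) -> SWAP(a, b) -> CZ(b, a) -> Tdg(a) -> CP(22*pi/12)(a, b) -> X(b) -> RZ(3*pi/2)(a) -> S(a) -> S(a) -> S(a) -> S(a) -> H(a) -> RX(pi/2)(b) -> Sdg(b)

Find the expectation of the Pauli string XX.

The observable XX averages to 1. Key observation: the block from step 8 through step 11 cancels to the identity and can be dropped.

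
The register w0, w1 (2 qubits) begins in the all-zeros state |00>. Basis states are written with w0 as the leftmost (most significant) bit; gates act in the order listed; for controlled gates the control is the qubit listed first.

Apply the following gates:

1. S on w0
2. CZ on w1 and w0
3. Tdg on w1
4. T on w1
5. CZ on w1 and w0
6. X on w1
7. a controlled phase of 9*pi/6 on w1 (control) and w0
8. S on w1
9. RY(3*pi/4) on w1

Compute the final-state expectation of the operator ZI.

The expectation value of ZI is 1. Key observation: the block from step 2 through step 5 cancels to the identity and can be dropped.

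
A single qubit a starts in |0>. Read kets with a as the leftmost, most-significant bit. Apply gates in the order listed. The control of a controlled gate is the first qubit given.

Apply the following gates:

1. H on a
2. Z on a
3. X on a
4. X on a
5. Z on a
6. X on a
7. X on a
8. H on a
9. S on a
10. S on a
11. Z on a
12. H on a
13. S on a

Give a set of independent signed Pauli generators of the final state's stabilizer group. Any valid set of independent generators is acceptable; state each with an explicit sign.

One valid set of independent stabilizer generators is +Y (any independent generating set of the same group is equally correct).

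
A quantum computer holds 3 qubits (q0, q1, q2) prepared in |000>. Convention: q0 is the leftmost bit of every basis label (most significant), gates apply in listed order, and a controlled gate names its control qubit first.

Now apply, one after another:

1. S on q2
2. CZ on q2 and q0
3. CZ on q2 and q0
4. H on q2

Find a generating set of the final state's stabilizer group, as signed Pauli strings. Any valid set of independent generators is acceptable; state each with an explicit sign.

One valid set of independent stabilizer generators is +IIX, +ZII, +IZI (any independent generating set of the same group is equally correct). Key observation: gates 2-3 undo each other exactly, leaving only the rest of the circuit to track.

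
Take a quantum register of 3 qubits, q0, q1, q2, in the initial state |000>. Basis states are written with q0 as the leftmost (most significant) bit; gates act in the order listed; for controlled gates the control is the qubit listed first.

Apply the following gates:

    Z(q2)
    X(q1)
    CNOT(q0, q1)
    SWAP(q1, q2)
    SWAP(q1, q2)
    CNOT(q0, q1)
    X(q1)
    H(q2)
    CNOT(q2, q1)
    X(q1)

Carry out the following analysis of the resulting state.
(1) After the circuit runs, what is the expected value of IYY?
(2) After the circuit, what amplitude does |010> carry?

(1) The observable IYY averages to 1.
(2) The amplitude on |010> is sqrt(2)/2.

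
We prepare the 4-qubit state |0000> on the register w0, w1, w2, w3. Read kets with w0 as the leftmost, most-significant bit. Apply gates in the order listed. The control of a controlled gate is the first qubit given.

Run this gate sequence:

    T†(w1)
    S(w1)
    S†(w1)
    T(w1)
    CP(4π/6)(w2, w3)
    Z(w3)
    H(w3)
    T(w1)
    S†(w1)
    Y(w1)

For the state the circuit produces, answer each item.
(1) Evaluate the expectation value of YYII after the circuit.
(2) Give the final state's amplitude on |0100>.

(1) The expectation value of YYII is 0. Key observation: the block from step 1 through step 4 cancels to the identity and can be dropped.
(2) The final state's coefficient on |0100> equals sqrt(2)*I/2.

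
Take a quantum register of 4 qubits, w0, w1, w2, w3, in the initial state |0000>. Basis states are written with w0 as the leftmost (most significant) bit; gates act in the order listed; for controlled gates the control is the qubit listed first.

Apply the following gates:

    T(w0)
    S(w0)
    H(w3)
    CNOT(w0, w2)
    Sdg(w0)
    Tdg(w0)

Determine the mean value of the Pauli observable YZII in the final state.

The observable YZII averages to 0.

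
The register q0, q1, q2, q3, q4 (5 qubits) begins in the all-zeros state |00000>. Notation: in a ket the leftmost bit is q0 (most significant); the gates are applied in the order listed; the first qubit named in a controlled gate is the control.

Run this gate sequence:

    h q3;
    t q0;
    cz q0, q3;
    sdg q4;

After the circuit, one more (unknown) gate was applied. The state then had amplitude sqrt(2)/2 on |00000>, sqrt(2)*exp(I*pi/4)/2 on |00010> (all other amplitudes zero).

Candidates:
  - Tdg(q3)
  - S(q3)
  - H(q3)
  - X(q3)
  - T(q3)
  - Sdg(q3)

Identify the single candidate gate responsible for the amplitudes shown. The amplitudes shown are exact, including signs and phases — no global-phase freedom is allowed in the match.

The applied gate was T(q3).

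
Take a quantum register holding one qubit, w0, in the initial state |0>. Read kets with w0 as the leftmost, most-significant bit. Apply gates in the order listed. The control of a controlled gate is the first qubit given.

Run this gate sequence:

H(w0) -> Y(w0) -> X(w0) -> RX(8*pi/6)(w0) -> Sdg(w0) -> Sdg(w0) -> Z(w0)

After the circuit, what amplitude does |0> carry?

|0> carries amplitude -sqrt(6)/4 - sqrt(2)*I/4 in the final state.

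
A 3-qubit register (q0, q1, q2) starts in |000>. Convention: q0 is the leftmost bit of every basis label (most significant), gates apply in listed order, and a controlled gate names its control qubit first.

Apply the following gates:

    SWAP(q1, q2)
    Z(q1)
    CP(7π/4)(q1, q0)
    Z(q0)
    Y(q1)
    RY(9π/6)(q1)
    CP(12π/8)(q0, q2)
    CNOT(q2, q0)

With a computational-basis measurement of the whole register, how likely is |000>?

A full measurement returns |000> with probability 1/2.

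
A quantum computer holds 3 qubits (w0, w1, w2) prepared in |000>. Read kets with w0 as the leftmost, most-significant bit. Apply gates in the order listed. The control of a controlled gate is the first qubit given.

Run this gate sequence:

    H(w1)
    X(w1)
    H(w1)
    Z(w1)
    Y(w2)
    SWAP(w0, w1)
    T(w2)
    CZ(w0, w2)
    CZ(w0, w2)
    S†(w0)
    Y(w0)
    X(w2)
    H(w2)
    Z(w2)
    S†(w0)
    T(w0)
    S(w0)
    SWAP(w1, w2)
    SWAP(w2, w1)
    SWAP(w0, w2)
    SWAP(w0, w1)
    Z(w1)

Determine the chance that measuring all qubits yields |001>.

Outcome |001> occurs with probability 1/2.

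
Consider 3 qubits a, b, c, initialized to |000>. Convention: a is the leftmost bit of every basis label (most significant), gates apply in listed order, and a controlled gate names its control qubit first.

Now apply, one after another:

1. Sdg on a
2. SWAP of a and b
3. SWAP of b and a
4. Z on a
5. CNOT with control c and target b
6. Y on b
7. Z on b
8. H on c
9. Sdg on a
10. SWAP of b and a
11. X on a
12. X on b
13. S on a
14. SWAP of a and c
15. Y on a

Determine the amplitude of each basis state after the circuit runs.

The final amplitudes are -sqrt(2)/2 on |010>, sqrt(2)/2 on |110>, and 0 on every other basis state.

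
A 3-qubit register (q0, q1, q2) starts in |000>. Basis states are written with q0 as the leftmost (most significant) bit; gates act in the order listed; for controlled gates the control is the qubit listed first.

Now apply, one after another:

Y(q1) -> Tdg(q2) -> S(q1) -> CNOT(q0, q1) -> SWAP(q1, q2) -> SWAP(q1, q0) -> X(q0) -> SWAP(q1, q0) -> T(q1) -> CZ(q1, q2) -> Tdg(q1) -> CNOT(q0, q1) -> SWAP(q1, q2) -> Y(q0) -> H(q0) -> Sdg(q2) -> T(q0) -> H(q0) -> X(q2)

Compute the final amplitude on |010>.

The amplitude on |010> is 1/2 - exp(I*pi/4)/2.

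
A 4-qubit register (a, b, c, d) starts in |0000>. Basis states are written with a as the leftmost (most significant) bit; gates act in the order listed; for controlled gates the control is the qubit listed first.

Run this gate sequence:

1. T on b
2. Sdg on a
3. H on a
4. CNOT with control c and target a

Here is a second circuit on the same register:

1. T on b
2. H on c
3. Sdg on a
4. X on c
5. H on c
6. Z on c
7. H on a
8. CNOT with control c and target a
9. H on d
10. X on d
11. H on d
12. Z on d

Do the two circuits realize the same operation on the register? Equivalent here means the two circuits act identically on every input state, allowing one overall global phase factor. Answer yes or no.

Yes: on every input state the two circuits agree up to one overall phase factor.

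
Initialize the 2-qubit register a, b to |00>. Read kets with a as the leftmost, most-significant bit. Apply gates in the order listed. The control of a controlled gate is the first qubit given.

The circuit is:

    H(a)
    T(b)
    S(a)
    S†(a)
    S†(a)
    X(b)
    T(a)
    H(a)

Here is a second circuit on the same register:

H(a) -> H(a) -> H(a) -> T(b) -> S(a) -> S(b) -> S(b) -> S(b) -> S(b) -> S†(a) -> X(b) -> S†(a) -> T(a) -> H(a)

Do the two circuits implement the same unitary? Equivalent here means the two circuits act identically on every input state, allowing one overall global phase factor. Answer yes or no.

Yes — the two circuits implement the same unitary up to a global phase.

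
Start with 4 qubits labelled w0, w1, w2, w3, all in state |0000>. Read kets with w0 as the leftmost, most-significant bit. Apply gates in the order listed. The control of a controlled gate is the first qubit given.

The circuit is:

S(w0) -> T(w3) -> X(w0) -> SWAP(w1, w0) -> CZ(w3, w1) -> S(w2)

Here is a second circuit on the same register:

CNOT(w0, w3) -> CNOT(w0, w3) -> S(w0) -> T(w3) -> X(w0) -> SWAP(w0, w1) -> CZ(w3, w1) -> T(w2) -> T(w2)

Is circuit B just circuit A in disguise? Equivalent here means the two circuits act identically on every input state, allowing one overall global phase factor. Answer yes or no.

Yes: on every input state the two circuits agree up to one overall phase factor.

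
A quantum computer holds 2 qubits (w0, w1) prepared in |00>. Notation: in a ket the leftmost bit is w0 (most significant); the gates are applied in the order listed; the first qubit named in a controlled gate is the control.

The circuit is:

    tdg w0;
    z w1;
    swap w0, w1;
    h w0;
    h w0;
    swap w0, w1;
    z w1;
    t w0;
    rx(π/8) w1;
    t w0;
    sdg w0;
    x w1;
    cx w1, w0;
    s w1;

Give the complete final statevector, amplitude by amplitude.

After the circuit, the state carries amplitude -I*sin(pi/16) on |00>, 0 on |01>, 0 on |10>, I*cos(pi/16) on |11>. Key observation: gates 1-8 undo each other exactly, leaving only the rest of the circuit to track.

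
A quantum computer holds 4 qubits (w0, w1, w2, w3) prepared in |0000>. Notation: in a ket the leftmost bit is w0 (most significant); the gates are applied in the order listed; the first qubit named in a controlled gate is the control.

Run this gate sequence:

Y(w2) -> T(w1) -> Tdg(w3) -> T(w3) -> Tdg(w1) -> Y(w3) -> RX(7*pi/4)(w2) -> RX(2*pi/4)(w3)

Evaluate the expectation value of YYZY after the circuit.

The observable YYZY averages to 0. Key observation: the block from step 2 through step 5 cancels to the identity and can be dropped.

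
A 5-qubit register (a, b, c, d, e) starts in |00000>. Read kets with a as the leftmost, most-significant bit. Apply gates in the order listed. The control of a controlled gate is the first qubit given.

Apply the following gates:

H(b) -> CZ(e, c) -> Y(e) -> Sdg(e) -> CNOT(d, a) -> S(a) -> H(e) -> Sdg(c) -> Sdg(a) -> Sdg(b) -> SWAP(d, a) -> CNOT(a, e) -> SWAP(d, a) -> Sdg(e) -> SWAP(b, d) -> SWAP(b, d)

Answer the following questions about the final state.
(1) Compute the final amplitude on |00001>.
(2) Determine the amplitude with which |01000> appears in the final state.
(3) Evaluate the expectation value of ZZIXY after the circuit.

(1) The amplitude on |00001> is I/2.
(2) The amplitude on |01000> is -I/2.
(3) The expectation value of ZZIXY is 0.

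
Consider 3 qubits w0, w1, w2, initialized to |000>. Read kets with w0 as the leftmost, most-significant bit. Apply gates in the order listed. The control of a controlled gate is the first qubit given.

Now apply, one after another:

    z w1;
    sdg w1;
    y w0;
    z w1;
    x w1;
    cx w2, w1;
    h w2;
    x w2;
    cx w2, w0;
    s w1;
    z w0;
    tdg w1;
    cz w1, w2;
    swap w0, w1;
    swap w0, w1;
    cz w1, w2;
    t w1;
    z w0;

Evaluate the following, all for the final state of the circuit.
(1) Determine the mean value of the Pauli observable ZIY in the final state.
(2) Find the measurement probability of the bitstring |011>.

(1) The observable ZIY averages to 0. Key observation: the block from step 11 through step 18 cancels to the identity and can be dropped.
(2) The probability of measuring |011> is 1/2.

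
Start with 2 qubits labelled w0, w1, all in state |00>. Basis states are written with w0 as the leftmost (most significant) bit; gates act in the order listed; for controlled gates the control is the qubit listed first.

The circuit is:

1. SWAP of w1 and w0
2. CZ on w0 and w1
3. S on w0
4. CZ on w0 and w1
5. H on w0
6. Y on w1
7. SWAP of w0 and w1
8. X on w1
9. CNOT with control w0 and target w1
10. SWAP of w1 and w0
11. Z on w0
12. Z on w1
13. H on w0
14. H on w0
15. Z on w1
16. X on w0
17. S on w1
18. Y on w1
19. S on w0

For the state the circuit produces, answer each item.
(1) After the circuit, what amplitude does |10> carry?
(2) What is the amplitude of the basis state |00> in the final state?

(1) |10> carries amplitude -sqrt(2)/2 in the final state. Key observation: steps 12-15 multiply out to the identity, so the circuit reduces to the remaining gates.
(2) The amplitude on |00> is -sqrt(2)*I/2.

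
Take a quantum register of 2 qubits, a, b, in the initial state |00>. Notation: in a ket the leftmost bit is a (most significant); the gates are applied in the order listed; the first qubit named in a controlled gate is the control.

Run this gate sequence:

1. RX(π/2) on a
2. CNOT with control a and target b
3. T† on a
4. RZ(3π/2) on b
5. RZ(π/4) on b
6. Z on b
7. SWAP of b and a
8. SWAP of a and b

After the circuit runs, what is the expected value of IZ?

The observable IZ averages to 0.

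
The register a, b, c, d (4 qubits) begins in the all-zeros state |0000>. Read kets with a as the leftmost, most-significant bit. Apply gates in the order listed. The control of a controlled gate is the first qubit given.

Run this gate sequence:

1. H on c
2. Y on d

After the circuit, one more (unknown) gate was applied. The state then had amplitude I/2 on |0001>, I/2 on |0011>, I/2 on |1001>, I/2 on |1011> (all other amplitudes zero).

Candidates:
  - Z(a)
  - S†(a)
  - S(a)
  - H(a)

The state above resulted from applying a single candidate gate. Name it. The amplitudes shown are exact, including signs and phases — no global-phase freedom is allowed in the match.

It was H(a) that produced the state shown.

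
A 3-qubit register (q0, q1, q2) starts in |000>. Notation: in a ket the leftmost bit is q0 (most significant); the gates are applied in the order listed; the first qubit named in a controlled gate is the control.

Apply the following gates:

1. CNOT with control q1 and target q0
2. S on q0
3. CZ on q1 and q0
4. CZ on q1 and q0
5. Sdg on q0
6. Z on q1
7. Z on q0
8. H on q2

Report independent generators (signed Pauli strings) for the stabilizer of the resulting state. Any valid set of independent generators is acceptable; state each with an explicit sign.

One valid set of independent stabilizer generators is +IIX, +ZII, +IZI (any independent generating set of the same group is equally correct). Key observation: steps 3-4 multiply out to the identity, so the circuit reduces to the remaining gates.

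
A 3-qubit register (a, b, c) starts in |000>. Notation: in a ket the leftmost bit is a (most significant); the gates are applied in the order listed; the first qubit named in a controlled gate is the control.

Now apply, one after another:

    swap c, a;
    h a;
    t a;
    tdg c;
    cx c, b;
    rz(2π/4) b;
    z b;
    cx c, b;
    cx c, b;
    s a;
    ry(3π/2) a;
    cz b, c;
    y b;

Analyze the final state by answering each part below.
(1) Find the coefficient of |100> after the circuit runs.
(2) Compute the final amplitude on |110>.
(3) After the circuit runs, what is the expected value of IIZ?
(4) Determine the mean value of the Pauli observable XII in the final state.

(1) |100> carries amplitude 0 in the final state. Key observation: gates 8-9 undo each other exactly, leaving only the rest of the circuit to track.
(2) The final state's coefficient on |110> equals 1/2 + exp(I*pi/4)/2.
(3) The observable IIZ averages to 1.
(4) The observable XII averages to 0.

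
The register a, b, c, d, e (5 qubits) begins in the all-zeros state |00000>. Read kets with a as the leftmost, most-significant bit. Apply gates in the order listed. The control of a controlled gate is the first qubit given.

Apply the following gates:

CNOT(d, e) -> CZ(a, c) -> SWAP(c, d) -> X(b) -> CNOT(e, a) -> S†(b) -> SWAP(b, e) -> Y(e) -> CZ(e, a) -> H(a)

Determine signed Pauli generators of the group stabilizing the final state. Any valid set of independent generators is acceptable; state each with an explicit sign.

One valid set of independent stabilizer generators is +XIIII, +IZIII, +IIZII, +IIIZI, +IIIIZ (any independent generating set of the same group is equally correct).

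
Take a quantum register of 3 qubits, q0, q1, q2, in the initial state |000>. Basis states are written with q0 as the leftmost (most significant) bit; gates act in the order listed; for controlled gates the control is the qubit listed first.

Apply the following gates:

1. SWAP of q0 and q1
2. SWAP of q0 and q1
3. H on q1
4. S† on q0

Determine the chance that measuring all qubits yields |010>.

A full measurement returns |010> with probability 1/2.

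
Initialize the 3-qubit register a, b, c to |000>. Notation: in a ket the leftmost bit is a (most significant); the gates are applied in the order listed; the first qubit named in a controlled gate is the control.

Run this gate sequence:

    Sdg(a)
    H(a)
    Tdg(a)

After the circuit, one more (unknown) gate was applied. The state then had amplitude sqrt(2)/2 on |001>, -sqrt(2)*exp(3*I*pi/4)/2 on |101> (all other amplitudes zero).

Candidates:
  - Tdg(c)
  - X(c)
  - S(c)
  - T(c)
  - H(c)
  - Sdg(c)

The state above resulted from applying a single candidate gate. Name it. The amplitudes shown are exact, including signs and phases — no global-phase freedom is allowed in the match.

It was X(c) that produced the state shown.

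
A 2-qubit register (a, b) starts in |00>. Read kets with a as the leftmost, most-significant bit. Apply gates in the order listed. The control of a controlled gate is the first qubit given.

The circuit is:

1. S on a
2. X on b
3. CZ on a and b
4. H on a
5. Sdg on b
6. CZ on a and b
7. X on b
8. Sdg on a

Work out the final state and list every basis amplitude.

The resulting statevector has amplitude -sqrt(2)*I/2 on |00>, 0 on |01>, sqrt(2)/2 on |10>, 0 on |11>.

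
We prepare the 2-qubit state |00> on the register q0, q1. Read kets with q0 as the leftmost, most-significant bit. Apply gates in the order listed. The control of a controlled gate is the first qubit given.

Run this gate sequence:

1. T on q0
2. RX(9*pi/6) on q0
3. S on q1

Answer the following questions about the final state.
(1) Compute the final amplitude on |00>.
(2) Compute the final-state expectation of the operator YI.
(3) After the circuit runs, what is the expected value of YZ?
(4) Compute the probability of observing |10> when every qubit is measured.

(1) |00> carries amplitude -sqrt(2)/2 in the final state.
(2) In the final state, YI has expectation 1.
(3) The expectation value of YZ is 1.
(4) Outcome |10> occurs with probability 1/2.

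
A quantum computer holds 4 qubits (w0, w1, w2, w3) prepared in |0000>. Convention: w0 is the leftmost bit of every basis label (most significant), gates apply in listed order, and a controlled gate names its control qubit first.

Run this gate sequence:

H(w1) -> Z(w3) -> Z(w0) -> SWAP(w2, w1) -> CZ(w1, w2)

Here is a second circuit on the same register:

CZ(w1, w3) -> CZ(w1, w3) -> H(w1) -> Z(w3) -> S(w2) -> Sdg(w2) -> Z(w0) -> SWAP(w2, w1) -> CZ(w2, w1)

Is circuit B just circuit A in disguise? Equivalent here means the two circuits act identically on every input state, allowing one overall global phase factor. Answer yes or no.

Yes — the two circuits implement the same unitary up to a global phase.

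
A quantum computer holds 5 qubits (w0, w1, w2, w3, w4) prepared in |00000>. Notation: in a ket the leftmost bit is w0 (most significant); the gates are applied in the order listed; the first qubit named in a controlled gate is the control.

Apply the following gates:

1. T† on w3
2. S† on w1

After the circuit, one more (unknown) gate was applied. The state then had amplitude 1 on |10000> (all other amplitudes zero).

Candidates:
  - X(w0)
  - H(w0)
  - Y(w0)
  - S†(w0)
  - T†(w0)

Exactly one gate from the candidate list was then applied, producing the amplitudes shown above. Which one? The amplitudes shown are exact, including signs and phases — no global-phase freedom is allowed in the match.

It was X(w0) that produced the state shown.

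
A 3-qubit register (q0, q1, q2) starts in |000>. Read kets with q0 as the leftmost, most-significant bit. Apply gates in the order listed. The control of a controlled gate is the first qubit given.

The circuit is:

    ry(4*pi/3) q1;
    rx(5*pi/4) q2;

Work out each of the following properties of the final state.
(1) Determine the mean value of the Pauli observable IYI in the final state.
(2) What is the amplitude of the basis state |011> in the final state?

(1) The expectation value of IYI is 0.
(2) The amplitude on |011> is -I*sqrt(3*sqrt(2) + 6)/4.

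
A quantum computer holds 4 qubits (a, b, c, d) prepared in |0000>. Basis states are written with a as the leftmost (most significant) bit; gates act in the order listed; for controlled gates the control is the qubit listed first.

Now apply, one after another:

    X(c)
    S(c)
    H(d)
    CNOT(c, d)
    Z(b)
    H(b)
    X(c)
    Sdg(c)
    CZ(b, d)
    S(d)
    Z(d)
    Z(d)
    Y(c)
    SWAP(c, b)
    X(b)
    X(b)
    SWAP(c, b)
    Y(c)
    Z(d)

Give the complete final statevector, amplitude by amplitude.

The resulting statevector has amplitude I/2 on |0000>, 1/2 on |0001>, I/2 on |0100>, -1/2 on |0101>, and 0 on every other basis state. Key observation: gates 12-19 undo each other exactly, leaving only the rest of the circuit to track.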